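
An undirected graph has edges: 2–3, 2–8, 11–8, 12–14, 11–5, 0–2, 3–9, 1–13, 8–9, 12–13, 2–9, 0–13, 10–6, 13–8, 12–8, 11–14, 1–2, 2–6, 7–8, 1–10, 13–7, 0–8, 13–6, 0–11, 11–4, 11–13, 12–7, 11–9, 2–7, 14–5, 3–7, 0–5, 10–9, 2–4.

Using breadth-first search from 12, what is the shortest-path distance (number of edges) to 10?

Level 0: 12
Level 1: 7, 8, 13, 14
Level 2: 0, 1, 2, 3, 5, 6, 9, 11
Level 3: 4, 10
10 first appears at level 3.

3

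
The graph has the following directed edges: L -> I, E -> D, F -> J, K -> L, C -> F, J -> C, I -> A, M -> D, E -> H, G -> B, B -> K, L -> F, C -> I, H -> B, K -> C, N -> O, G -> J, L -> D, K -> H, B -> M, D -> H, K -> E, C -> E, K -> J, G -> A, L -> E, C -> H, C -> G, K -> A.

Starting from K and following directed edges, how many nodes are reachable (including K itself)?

BFS from K visits: K, A, C, E, H, J, L, F, G, I, D, B, M
Reachable nodes: 13 of 15 total.

13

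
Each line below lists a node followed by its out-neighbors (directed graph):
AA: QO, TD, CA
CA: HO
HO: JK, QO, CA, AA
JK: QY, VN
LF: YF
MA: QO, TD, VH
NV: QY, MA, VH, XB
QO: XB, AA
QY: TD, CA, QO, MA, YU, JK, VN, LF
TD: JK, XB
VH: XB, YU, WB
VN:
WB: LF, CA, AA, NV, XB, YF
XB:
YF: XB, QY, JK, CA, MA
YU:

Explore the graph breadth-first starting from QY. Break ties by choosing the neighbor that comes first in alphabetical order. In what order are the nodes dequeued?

QY → CA → JK → LF → MA → QO → TD → VN → YU → HO → YF → VH → AA → XB → WB → NV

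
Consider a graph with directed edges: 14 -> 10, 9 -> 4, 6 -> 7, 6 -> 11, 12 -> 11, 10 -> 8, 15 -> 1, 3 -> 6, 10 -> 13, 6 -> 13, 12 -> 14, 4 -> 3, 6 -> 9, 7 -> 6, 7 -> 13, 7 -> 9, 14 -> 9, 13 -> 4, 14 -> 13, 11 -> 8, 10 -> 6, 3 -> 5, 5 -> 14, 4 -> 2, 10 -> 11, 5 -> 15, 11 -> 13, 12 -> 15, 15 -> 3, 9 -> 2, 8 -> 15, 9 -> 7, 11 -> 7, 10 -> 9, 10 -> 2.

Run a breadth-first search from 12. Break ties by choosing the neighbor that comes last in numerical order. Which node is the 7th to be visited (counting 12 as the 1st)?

Visit 12; enqueue 15, 14, 11 → queue [15, 14, 11]
Visit 15; enqueue 3, 1 → queue [14, 11, 3, 1]
Visit 14; enqueue 13, 10, 9 → queue [11, 3, 1, 13, 10, 9]
Visit 11; enqueue 8, 7 → queue [3, 1, 13, 10, 9, 8, 7]
Visit 3; enqueue 6, 5 → queue [1, 13, 10, 9, 8, 7, 6, 5]
Visit 1 → queue [13, 10, 9, 8, 7, 6, 5]
Visit 13; enqueue 4 → queue [10, 9, 8, 7, 6, 5, 4]
Visit 10; enqueue 2 → queue [9, 8, 7, 6, 5, 4, 2]
Visit 9 → queue [8, 7, 6, 5, 4, 2]
Visit 8 → queue [7, 6, 5, 4, 2]
Visit 7 → queue [6, 5, 4, 2]
Visit 6 → queue [5, 4, 2]
Visit 5 → queue [4, 2]
Visit 4 → queue [2]
Visit 2 → queue []

Visit order: 12, 15, 14, 11, 3, 1, 13, 10, 9, 8, 7, 6, 5, 4, 2

13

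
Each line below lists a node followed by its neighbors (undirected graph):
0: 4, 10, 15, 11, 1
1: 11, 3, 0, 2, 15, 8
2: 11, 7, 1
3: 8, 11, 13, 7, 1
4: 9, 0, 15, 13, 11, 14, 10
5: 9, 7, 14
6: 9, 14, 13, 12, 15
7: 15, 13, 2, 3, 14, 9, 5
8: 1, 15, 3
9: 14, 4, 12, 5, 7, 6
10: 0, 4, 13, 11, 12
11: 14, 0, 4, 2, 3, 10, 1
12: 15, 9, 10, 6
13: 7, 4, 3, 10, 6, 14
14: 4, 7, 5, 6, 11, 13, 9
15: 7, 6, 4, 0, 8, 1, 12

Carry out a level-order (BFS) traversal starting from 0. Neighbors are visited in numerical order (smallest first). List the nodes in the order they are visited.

0, 1, 4, 10, 11, 15, 2, 3, 8, 9, 13, 14, 12, 6, 7, 5

Visit 0; enqueue 1, 4, 10, 11, 15 → queue [1, 4, 10, 11, 15]
Visit 1; enqueue 2, 3, 8 → queue [4, 10, 11, 15, 2, 3, 8]
Visit 4; enqueue 9, 13, 14 → queue [10, 11, 15, 2, 3, 8, 9, 13, 14]
Visit 10; enqueue 12 → queue [11, 15, 2, 3, 8, 9, 13, 14, 12]
Visit 11 → queue [15, 2, 3, 8, 9, 13, 14, 12]
Visit 15; enqueue 6, 7 → queue [2, 3, 8, 9, 13, 14, 12, 6, 7]
Visit 2 → queue [3, 8, 9, 13, 14, 12, 6, 7]
Visit 3 → queue [8, 9, 13, 14, 12, 6, 7]
Visit 8 → queue [9, 13, 14, 12, 6, 7]
Visit 9; enqueue 5 → queue [13, 14, 12, 6, 7, 5]
Visit 13 → queue [14, 12, 6, 7, 5]
Visit 14 → queue [12, 6, 7, 5]
Visit 12 → queue [6, 7, 5]
Visit 6 → queue [7, 5]
Visit 7 → queue [5]
Visit 5 → queue []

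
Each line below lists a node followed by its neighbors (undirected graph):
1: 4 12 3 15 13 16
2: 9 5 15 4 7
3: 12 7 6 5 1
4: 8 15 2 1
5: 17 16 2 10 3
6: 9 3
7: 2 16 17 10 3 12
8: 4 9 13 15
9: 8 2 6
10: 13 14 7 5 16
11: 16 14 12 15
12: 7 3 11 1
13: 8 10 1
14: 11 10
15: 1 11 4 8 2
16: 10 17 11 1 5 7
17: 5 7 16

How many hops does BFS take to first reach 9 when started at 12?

3

Level 0: 12
Level 1: 1, 3, 7, 11
Level 2: 2, 4, 5, 6, 10, 13, 14, 15, 16, 17
Level 3: 8, 9
9 first appears at level 3.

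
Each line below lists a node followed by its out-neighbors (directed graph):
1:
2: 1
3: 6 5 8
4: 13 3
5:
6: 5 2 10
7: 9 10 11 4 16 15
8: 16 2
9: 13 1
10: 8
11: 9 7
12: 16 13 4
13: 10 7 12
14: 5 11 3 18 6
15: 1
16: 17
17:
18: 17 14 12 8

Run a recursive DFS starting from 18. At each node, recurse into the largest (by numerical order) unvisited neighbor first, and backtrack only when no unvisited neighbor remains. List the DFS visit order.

Visit 18
18 → 17
18 → 14
14 → 11
11 → 9
9 → 13
13 → 12
12 → 16
12 → 4
4 → 3
3 → 8
8 → 2
2 → 1
3 → 6
6 → 10
6 → 5
13 → 7
7 → 15

18, 17, 14, 11, 9, 13, 12, 16, 4, 3, 8, 2, 1, 6, 10, 5, 7, 15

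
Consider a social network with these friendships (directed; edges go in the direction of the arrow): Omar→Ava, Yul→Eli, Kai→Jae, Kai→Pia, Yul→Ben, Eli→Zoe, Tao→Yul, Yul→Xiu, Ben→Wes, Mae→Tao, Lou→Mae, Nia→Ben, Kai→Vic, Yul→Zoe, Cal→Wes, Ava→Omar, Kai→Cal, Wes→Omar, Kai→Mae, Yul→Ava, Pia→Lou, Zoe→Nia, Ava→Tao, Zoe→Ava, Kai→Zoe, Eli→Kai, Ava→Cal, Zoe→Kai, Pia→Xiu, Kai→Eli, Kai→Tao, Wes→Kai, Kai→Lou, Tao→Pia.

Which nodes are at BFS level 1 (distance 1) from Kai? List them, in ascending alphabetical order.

Cal, Eli, Jae, Lou, Mae, Pia, Tao, Vic, Zoe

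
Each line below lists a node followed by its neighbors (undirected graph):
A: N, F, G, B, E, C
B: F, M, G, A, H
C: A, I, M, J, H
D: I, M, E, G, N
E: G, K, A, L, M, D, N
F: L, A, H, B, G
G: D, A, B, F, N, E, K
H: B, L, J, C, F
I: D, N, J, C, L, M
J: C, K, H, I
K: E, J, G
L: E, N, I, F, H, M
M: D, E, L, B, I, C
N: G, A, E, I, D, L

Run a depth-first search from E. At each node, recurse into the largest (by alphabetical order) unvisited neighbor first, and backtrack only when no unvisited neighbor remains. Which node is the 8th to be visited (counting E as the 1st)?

Visit E
E → N
N → L
L → M
M → I
I → J
J → K
K → G
G → F
F → H
H → C
C → A
A → B
G → D

Visit order: E, N, L, M, I, J, K, G, F, H, C, A, B, D

G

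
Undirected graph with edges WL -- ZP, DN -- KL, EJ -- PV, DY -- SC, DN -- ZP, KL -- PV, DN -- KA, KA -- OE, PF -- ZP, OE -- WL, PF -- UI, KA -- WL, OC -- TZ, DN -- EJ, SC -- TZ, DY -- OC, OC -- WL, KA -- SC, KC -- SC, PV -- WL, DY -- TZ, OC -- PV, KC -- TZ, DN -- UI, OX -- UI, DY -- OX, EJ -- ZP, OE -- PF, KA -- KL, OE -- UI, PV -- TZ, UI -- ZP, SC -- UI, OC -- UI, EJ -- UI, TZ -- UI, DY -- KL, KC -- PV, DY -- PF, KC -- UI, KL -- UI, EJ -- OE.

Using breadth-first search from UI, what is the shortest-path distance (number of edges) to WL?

Level 0: UI
Level 1: DN, EJ, KC, KL, OC, OE, OX, PF, SC, TZ, ZP
Level 2: DY, KA, PV, WL
WL first appears at level 2.

2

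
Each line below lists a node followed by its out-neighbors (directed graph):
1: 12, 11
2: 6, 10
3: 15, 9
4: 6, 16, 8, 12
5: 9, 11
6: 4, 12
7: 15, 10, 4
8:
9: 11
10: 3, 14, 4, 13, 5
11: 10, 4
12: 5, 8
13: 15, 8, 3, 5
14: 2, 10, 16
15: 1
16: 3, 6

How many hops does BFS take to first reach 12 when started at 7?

2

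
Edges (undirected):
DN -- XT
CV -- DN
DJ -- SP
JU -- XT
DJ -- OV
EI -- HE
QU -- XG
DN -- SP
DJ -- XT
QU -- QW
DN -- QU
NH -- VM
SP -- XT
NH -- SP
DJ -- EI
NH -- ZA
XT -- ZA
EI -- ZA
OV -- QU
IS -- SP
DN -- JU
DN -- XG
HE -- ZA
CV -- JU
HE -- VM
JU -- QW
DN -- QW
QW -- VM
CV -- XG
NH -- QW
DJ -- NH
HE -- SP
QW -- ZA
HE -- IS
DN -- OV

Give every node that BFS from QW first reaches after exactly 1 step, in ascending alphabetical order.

Level 0: QW
Level 1: DN, JU, NH, QU, VM, ZA
Level 2: CV, DJ, EI, HE, OV, SP, XG, XT
Level 3: IS

DN, JU, NH, QU, VM, ZA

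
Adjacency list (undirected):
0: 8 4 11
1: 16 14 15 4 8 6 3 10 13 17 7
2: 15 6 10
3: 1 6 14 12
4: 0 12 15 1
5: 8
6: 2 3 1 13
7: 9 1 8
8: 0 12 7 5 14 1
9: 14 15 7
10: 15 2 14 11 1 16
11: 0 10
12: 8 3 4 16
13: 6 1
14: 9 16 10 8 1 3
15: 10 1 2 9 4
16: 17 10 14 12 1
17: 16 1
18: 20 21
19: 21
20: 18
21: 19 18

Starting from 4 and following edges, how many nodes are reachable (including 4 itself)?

BFS from 4 visits: 4, 0, 1, 12, 15, 8, 11, 3, 6, 7, 10, 13, 14, 16, 17, 2, 9, 5
Reachable nodes: 18 of 22 total.

18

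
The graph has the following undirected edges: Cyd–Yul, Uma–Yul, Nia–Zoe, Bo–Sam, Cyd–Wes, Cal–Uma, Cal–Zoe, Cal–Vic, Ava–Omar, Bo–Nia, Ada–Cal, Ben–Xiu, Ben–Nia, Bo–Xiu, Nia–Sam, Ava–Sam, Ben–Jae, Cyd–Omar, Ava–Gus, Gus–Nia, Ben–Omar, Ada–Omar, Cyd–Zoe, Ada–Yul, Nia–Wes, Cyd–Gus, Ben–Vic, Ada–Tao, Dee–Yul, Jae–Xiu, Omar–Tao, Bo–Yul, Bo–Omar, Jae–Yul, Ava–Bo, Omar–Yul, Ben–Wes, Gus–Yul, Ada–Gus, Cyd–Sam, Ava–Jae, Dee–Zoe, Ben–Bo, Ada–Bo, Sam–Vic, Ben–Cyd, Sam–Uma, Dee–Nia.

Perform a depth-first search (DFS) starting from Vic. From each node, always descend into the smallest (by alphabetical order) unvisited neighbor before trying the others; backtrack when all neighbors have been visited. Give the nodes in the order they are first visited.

Visit Vic
Vic → Ben
Ben → Bo
Bo → Ada
Ada → Cal
Cal → Uma
Uma → Sam
Sam → Ava
Ava → Gus
Gus → Cyd
Cyd → Omar
Omar → Tao
Omar → Yul
Yul → Dee
Dee → Nia
Nia → Wes
Nia → Zoe
Yul → Jae
Jae → Xiu

Vic, Ben, Bo, Ada, Cal, Uma, Sam, Ava, Gus, Cyd, Omar, Tao, Yul, Dee, Nia, Wes, Zoe, Jae, Xiu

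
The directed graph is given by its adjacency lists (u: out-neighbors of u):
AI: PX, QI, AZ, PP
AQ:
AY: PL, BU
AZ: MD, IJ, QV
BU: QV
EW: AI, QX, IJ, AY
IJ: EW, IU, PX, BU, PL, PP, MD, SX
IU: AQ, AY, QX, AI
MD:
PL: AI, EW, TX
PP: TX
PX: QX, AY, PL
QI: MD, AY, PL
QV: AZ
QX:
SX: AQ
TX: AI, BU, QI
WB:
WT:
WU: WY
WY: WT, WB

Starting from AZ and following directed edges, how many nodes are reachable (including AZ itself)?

17

BFS from AZ visits: AZ, IJ, MD, QV, BU, EW, IU, PL, PP, PX, SX, AI, AY, QX, AQ, TX, QI
Reachable nodes: 17 of 21 total.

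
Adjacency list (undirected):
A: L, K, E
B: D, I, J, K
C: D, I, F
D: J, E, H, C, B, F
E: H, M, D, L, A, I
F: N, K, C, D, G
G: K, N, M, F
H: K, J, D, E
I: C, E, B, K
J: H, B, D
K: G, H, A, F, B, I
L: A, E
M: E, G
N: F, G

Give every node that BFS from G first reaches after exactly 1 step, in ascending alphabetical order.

Level 0: G
Level 1: F, K, M, N
Level 2: A, B, C, D, E, H, I
Level 3: J, L

F, K, M, N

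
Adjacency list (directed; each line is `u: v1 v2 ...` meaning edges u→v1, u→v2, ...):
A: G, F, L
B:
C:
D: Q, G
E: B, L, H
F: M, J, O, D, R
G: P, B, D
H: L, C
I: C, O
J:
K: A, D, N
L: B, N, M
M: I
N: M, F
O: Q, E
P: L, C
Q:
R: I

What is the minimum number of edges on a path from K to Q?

Level 0: K
Level 1: A, D, N
Level 2: F, G, L, M, Q
Level 3: B, I, J, O, P, R
Level 4: C, E
Level 5: H
Q first appears at level 2.

2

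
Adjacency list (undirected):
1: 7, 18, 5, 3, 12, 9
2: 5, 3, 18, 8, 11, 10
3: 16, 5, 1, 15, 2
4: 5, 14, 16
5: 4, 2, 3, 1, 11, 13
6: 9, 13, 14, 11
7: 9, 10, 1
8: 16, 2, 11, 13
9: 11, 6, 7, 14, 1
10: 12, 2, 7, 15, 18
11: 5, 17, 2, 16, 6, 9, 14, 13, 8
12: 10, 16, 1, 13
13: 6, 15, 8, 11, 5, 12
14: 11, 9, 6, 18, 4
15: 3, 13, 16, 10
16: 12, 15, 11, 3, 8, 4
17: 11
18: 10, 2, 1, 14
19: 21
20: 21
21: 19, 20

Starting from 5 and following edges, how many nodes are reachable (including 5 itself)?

18

BFS from 5 visits: 5, 4, 2, 3, 1, 11, 13, 14, 16, 18, 8, 10, 15, 7, 12, 9, 17, 6
Reachable nodes: 18 of 21 total.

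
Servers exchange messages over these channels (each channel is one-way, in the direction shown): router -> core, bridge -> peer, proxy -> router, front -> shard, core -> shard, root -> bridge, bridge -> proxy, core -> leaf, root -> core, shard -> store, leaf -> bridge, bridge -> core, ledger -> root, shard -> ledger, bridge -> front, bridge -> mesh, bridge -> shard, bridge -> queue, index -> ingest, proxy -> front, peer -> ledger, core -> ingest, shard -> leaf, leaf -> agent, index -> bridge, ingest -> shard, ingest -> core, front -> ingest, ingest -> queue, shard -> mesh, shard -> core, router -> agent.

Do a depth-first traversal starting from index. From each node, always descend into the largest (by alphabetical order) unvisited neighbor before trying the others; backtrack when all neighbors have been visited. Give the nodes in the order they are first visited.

Visit index
index → ingest
ingest → shard
shard → store
shard → mesh
shard → ledger
ledger → root
root → core
core → leaf
leaf → bridge
bridge → queue
bridge → proxy
proxy → router
router → agent
proxy → front
bridge → peer

index -> ingest -> shard -> store -> mesh -> ledger -> root -> core -> leaf -> bridge -> queue -> proxy -> router -> agent -> front -> peer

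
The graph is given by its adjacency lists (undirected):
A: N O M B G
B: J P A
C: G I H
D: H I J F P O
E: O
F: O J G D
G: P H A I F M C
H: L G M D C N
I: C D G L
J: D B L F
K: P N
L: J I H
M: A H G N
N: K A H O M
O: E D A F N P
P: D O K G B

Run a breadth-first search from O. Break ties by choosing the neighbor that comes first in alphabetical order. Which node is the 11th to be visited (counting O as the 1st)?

H

Visit O; enqueue A, D, E, F, N, P → queue [A, D, E, F, N, P]
Visit A; enqueue B, G, M → queue [D, E, F, N, P, B, G, M]
Visit D; enqueue H, I, J → queue [E, F, N, P, B, G, M, H, I, J]
Visit E → queue [F, N, P, B, G, M, H, I, J]
Visit F → queue [N, P, B, G, M, H, I, J]
Visit N; enqueue K → queue [P, B, G, M, H, I, J, K]
Visit P → queue [B, G, M, H, I, J, K]
Visit B → queue [G, M, H, I, J, K]
Visit G; enqueue C → queue [M, H, I, J, K, C]
Visit M → queue [H, I, J, K, C]
Visit H; enqueue L → queue [I, J, K, C, L]
Visit I → queue [J, K, C, L]
Visit J → queue [K, C, L]
Visit K → queue [C, L]
Visit C → queue [L]
Visit L → queue []

Visit order: O, A, D, E, F, N, P, B, G, M, H, I, J, K, C, L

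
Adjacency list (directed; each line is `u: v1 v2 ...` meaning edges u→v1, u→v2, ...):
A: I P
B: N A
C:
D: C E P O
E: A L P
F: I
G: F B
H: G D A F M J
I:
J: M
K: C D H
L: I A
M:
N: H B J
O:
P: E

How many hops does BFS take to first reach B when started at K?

3

Level 0: K
Level 1: C, D, H
Level 2: A, E, F, G, J, M, O, P
Level 3: B, I, L
Level 4: N
B first appears at level 3.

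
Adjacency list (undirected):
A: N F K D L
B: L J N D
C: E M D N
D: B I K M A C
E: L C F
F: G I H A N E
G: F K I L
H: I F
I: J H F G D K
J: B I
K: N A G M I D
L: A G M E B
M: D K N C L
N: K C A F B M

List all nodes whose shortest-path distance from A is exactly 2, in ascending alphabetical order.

Level 0: A
Level 1: D, F, K, L, N
Level 2: B, C, E, G, H, I, M
Level 3: J

B, C, E, G, H, I, M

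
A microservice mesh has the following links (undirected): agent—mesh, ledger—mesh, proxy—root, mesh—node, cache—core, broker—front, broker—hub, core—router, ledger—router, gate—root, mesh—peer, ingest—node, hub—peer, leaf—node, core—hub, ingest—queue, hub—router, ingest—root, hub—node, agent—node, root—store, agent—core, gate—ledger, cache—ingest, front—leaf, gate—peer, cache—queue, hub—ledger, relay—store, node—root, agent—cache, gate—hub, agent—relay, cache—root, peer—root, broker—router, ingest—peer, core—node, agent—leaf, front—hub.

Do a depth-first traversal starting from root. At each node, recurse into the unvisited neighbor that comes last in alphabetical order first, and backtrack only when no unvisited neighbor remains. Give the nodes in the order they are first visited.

root -> store -> relay -> agent -> node -> mesh -> peer -> ingest -> queue -> cache -> core -> router -> ledger -> hub -> gate -> front -> leaf -> broker -> proxy

Visit root
root → store
store → relay
relay → agent
agent → node
node → mesh
mesh → peer
peer → ingest
ingest → queue
queue → cache
cache → core
core → router
router → ledger
ledger → hub
hub → gate
hub → front
front → leaf
front → broker
root → proxy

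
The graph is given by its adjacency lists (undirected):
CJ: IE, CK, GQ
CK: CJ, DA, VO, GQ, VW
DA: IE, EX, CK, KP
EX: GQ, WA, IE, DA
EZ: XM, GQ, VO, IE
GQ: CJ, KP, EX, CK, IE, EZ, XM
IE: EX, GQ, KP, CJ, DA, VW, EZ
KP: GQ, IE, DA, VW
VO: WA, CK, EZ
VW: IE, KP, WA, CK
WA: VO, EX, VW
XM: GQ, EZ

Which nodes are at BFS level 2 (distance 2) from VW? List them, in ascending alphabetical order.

Level 0: VW
Level 1: CK, IE, KP, WA
Level 2: CJ, DA, EX, EZ, GQ, VO
Level 3: XM

CJ, DA, EX, EZ, GQ, VO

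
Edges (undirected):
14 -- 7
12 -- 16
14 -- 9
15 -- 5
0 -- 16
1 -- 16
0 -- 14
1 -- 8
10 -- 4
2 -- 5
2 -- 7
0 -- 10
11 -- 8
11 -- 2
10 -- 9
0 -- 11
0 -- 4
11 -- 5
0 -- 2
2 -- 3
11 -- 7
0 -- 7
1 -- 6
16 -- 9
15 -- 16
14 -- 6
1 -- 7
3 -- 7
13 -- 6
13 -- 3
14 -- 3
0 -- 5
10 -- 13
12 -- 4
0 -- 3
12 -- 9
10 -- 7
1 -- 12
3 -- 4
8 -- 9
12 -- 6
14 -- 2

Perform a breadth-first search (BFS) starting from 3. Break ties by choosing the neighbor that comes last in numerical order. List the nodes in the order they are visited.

Visit 3; enqueue 14, 13, 7, 4, 2, 0 → queue [14, 13, 7, 4, 2, 0]
Visit 14; enqueue 9, 6 → queue [13, 7, 4, 2, 0, 9, 6]
Visit 13; enqueue 10 → queue [7, 4, 2, 0, 9, 6, 10]
Visit 7; enqueue 11, 1 → queue [4, 2, 0, 9, 6, 10, 11, 1]
Visit 4; enqueue 12 → queue [2, 0, 9, 6, 10, 11, 1, 12]
Visit 2; enqueue 5 → queue [0, 9, 6, 10, 11, 1, 12, 5]
Visit 0; enqueue 16 → queue [9, 6, 10, 11, 1, 12, 5, 16]
Visit 9; enqueue 8 → queue [6, 10, 11, 1, 12, 5, 16, 8]
Visit 6 → queue [10, 11, 1, 12, 5, 16, 8]
Visit 10 → queue [11, 1, 12, 5, 16, 8]
Visit 11 → queue [1, 12, 5, 16, 8]
Visit 1 → queue [12, 5, 16, 8]
Visit 12 → queue [5, 16, 8]
Visit 5; enqueue 15 → queue [16, 8, 15]
Visit 16 → queue [8, 15]
Visit 8 → queue [15]
Visit 15 → queue []

3, 14, 13, 7, 4, 2, 0, 9, 6, 10, 11, 1, 12, 5, 16, 8, 15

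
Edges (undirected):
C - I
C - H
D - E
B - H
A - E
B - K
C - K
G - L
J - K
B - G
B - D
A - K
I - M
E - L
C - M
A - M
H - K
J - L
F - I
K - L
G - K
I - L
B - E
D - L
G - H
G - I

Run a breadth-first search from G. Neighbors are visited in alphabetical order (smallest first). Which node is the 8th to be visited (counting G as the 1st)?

Visit G; enqueue B, H, I, K, L → queue [B, H, I, K, L]
Visit B; enqueue D, E → queue [H, I, K, L, D, E]
Visit H; enqueue C → queue [I, K, L, D, E, C]
Visit I; enqueue F, M → queue [K, L, D, E, C, F, M]
Visit K; enqueue A, J → queue [L, D, E, C, F, M, A, J]
Visit L → queue [D, E, C, F, M, A, J]
Visit D → queue [E, C, F, M, A, J]
Visit E → queue [C, F, M, A, J]
Visit C → queue [F, M, A, J]
Visit F → queue [M, A, J]
Visit M → queue [A, J]
Visit A → queue [J]
Visit J → queue []

Visit order: G, B, H, I, K, L, D, E, C, F, M, A, J

E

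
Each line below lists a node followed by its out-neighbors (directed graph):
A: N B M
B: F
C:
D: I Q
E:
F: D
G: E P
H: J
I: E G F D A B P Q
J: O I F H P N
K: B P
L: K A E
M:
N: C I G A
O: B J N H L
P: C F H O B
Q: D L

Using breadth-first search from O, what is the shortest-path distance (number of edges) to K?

2

Level 0: O
Level 1: B, H, J, L, N
Level 2: A, C, E, F, G, I, K, P
Level 3: D, M, Q
K first appears at level 2.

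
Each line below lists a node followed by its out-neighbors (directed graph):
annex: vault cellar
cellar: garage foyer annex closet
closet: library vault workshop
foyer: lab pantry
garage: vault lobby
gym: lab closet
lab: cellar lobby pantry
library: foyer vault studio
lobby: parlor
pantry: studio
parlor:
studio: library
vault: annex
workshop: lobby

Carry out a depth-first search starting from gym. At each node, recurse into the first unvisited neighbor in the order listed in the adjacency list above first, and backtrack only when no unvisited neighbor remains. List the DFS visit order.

Visit gym
gym → lab
lab → cellar
cellar → garage
garage → vault
vault → annex
garage → lobby
lobby → parlor
cellar → foyer
foyer → pantry
pantry → studio
studio → library
cellar → closet
closet → workshop

gym, lab, cellar, garage, vault, annex, lobby, parlor, foyer, pantry, studio, library, closet, workshop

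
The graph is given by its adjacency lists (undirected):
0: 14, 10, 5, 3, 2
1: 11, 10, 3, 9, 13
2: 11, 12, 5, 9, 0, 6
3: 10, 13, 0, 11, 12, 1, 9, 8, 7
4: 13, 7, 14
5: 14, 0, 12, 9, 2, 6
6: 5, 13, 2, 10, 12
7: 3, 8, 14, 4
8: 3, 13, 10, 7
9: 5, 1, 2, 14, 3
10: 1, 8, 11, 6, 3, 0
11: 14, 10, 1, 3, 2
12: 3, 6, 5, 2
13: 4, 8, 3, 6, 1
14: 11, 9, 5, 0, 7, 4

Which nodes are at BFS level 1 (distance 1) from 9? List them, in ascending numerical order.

1, 2, 3, 5, 14

Level 0: 9
Level 1: 1, 2, 3, 5, 14
Level 2: 0, 4, 6, 7, 8, 10, 11, 12, 13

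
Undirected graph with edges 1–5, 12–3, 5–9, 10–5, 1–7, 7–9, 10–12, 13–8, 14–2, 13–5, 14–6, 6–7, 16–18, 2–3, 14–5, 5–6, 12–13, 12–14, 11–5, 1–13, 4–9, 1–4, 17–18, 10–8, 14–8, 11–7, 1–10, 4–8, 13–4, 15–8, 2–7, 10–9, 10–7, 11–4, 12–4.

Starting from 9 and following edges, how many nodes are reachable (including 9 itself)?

15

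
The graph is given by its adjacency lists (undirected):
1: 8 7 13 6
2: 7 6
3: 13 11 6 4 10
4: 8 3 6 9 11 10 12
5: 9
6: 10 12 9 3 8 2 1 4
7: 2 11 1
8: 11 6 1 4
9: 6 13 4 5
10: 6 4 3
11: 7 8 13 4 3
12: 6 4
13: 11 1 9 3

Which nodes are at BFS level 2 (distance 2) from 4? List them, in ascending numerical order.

Level 0: 4
Level 1: 3, 6, 8, 9, 10, 11, 12
Level 2: 1, 2, 5, 7, 13

1, 2, 5, 7, 13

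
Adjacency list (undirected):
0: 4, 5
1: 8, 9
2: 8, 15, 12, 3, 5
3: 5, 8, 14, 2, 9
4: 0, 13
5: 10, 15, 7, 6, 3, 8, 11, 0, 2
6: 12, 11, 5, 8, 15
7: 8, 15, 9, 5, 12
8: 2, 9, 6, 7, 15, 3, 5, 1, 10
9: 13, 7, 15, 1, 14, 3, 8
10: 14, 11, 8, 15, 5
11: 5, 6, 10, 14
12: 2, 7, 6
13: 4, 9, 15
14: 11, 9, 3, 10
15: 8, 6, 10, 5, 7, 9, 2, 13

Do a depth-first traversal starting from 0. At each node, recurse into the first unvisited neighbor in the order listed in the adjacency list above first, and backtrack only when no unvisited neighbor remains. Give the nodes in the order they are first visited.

0, 4, 13, 9, 7, 8, 2, 15, 6, 12, 11, 5, 10, 14, 3, 1

Visit 0
0 → 4
4 → 13
13 → 9
9 → 7
7 → 8
8 → 2
2 → 15
15 → 6
6 → 12
6 → 11
11 → 5
5 → 10
10 → 14
14 → 3
8 → 1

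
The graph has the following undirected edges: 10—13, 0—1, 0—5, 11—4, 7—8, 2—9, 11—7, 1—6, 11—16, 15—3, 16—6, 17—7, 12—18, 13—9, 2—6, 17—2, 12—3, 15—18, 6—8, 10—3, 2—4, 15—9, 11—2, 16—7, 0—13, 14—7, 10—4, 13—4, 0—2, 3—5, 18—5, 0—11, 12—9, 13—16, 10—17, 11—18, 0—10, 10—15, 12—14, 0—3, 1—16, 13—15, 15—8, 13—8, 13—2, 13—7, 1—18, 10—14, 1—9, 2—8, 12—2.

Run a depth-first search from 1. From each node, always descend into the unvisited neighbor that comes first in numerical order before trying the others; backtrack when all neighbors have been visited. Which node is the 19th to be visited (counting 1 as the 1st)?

17

Visit 1
1 → 0
0 → 2
2 → 4
4 → 10
10 → 3
3 → 5
5 → 18
18 → 11
11 → 7
7 → 8
8 → 6
6 → 16
16 → 13
13 → 9
9 → 12
12 → 14
9 → 15
7 → 17

Visit order: 1, 0, 2, 4, 10, 3, 5, 18, 11, 7, 8, 6, 16, 13, 9, 12, 14, 15, 17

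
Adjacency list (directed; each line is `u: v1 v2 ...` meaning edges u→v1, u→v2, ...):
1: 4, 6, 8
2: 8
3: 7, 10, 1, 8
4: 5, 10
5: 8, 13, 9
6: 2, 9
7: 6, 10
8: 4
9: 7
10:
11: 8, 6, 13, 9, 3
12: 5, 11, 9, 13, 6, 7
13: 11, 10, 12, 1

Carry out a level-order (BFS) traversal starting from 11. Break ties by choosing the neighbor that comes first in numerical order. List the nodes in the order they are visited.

Visit 11; enqueue 3, 6, 8, 9, 13 → queue [3, 6, 8, 9, 13]
Visit 3; enqueue 1, 7, 10 → queue [6, 8, 9, 13, 1, 7, 10]
Visit 6; enqueue 2 → queue [8, 9, 13, 1, 7, 10, 2]
Visit 8; enqueue 4 → queue [9, 13, 1, 7, 10, 2, 4]
Visit 9 → queue [13, 1, 7, 10, 2, 4]
Visit 13; enqueue 12 → queue [1, 7, 10, 2, 4, 12]
Visit 1 → queue [7, 10, 2, 4, 12]
Visit 7 → queue [10, 2, 4, 12]
Visit 10 → queue [2, 4, 12]
Visit 2 → queue [4, 12]
Visit 4; enqueue 5 → queue [12, 5]
Visit 12 → queue [5]
Visit 5 → queue []

11, 3, 6, 8, 9, 13, 1, 7, 10, 2, 4, 12, 5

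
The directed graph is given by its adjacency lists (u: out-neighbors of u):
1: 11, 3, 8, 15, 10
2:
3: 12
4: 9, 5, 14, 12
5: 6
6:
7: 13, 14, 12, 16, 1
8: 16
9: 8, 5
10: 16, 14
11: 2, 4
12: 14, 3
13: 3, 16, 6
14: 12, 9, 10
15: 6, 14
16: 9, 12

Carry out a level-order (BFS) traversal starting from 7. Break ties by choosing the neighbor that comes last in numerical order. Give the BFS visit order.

7, 16, 14, 13, 12, 1, 9, 10, 6, 3, 15, 11, 8, 5, 4, 2

Visit 7; enqueue 16, 14, 13, 12, 1 → queue [16, 14, 13, 12, 1]
Visit 16; enqueue 9 → queue [14, 13, 12, 1, 9]
Visit 14; enqueue 10 → queue [13, 12, 1, 9, 10]
Visit 13; enqueue 6, 3 → queue [12, 1, 9, 10, 6, 3]
Visit 12 → queue [1, 9, 10, 6, 3]
Visit 1; enqueue 15, 11, 8 → queue [9, 10, 6, 3, 15, 11, 8]
Visit 9; enqueue 5 → queue [10, 6, 3, 15, 11, 8, 5]
Visit 10 → queue [6, 3, 15, 11, 8, 5]
Visit 6 → queue [3, 15, 11, 8, 5]
Visit 3 → queue [15, 11, 8, 5]
Visit 15 → queue [11, 8, 5]
Visit 11; enqueue 4, 2 → queue [8, 5, 4, 2]
Visit 8 → queue [5, 4, 2]
Visit 5 → queue [4, 2]
Visit 4 → queue [2]
Visit 2 → queue []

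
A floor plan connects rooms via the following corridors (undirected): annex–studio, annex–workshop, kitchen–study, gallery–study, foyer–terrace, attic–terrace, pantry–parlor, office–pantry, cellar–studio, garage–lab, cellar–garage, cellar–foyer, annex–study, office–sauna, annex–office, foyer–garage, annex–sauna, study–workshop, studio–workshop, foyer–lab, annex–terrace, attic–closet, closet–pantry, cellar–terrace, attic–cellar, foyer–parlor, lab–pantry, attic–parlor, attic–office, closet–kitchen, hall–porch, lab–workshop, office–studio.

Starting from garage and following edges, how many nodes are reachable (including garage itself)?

17

BFS from garage visits: garage, lab, foyer, cellar, workshop, pantry, terrace, parlor, studio, attic, study, annex, office, closet, kitchen, gallery, sauna
Reachable nodes: 17 of 19 total.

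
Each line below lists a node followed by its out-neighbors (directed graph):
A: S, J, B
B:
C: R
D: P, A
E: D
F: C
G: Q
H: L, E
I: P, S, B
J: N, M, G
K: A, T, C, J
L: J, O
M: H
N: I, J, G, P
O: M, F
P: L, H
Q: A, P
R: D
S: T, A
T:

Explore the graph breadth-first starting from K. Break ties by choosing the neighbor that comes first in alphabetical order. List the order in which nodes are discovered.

Visit K; enqueue A, C, J, T → queue [A, C, J, T]
Visit A; enqueue B, S → queue [C, J, T, B, S]
Visit C; enqueue R → queue [J, T, B, S, R]
Visit J; enqueue G, M, N → queue [T, B, S, R, G, M, N]
Visit T → queue [B, S, R, G, M, N]
Visit B → queue [S, R, G, M, N]
Visit S → queue [R, G, M, N]
Visit R; enqueue D → queue [G, M, N, D]
Visit G; enqueue Q → queue [M, N, D, Q]
Visit M; enqueue H → queue [N, D, Q, H]
Visit N; enqueue I, P → queue [D, Q, H, I, P]
Visit D → queue [Q, H, I, P]
Visit Q → queue [H, I, P]
Visit H; enqueue E, L → queue [I, P, E, L]
Visit I → queue [P, E, L]
Visit P → queue [E, L]
Visit E → queue [L]
Visit L; enqueue O → queue [O]
Visit O; enqueue F → queue [F]
Visit F → queue []

K -> A -> C -> J -> T -> B -> S -> R -> G -> M -> N -> D -> Q -> H -> I -> P -> E -> L -> O -> F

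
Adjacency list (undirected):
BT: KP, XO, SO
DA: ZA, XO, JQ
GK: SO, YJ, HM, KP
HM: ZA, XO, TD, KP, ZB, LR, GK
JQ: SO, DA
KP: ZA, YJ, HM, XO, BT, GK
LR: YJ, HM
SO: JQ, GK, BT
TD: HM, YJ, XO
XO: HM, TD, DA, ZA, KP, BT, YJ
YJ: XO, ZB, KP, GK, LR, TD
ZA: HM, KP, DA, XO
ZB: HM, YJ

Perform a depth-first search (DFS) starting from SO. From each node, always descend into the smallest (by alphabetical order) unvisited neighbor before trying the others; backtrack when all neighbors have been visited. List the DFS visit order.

Visit SO
SO → BT
BT → KP
KP → GK
GK → HM
HM → LR
LR → YJ
YJ → TD
TD → XO
XO → DA
DA → JQ
DA → ZA
YJ → ZB

SO -> BT -> KP -> GK -> HM -> LR -> YJ -> TD -> XO -> DA -> JQ -> ZA -> ZB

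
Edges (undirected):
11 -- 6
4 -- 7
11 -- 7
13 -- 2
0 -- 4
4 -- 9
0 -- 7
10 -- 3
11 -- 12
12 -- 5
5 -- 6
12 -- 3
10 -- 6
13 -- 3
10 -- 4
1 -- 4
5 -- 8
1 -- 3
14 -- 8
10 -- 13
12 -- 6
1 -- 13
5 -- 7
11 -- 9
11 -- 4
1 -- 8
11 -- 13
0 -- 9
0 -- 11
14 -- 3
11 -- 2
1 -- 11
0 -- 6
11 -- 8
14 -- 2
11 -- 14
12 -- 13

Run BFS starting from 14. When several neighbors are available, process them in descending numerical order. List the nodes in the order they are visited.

Visit 14; enqueue 11, 8, 3, 2 → queue [11, 8, 3, 2]
Visit 11; enqueue 13, 12, 9, 7, 6, 4, 1, 0 → queue [8, 3, 2, 13, 12, 9, 7, 6, 4, 1, 0]
Visit 8; enqueue 5 → queue [3, 2, 13, 12, 9, 7, 6, 4, 1, 0, 5]
Visit 3; enqueue 10 → queue [2, 13, 12, 9, 7, 6, 4, 1, 0, 5, 10]
Visit 2 → queue [13, 12, 9, 7, 6, 4, 1, 0, 5, 10]
Visit 13 → queue [12, 9, 7, 6, 4, 1, 0, 5, 10]
Visit 12 → queue [9, 7, 6, 4, 1, 0, 5, 10]
Visit 9 → queue [7, 6, 4, 1, 0, 5, 10]
Visit 7 → queue [6, 4, 1, 0, 5, 10]
Visit 6 → queue [4, 1, 0, 5, 10]
Visit 4 → queue [1, 0, 5, 10]
Visit 1 → queue [0, 5, 10]
Visit 0 → queue [5, 10]
Visit 5 → queue [10]
Visit 10 → queue []

14 -> 11 -> 8 -> 3 -> 2 -> 13 -> 12 -> 9 -> 7 -> 6 -> 4 -> 1 -> 0 -> 5 -> 10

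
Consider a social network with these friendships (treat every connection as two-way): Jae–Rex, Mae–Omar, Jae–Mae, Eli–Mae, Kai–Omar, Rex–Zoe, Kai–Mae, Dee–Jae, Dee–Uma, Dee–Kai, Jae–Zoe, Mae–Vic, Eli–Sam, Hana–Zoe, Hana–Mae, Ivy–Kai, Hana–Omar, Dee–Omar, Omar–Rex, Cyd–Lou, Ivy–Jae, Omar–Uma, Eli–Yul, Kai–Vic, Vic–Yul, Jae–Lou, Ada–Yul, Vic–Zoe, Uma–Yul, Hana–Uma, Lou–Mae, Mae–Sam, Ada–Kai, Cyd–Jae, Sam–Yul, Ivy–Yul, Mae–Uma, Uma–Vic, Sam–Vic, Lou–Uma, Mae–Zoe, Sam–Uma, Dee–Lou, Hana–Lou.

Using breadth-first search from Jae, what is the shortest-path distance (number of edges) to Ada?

Level 0: Jae
Level 1: Cyd, Dee, Ivy, Lou, Mae, Rex, Zoe
Level 2: Eli, Hana, Kai, Omar, Sam, Uma, Vic, Yul
Level 3: Ada
Ada first appears at level 3.

3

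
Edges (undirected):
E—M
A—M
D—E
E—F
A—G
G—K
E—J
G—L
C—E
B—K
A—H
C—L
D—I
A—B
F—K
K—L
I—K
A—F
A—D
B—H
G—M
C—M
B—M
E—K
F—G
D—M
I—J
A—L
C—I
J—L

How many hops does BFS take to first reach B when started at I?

2

Level 0: I
Level 1: C, D, J, K
Level 2: A, B, E, F, G, L, M
Level 3: H
B first appears at level 2.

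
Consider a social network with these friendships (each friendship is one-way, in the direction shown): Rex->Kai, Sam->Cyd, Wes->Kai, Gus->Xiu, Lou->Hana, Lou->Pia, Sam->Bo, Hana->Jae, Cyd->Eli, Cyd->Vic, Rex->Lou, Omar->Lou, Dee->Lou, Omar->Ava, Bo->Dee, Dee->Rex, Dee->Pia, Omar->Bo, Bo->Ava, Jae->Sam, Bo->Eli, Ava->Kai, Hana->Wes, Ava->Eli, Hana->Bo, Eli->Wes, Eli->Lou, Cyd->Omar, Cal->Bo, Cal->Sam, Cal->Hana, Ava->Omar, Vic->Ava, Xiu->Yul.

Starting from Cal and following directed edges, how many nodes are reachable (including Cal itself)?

BFS from Cal visits: Cal, Sam, Hana, Bo, Cyd, Wes, Jae, Eli, Dee, Ava, Vic, Omar, Kai, Lou, Rex, Pia
Reachable nodes: 16 of 19 total.

16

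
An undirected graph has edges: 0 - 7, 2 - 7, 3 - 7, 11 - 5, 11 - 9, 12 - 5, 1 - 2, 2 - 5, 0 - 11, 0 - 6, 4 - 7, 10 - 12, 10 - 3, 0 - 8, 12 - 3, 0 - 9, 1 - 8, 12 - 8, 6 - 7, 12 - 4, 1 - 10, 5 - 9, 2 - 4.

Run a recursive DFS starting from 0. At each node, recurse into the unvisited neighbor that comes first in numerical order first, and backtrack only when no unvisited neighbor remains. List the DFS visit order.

Visit 0
0 → 6
6 → 7
7 → 2
2 → 1
1 → 8
8 → 12
12 → 3
3 → 10
12 → 4
12 → 5
5 → 9
9 → 11

0 6 7 2 1 8 12 3 10 4 5 9 11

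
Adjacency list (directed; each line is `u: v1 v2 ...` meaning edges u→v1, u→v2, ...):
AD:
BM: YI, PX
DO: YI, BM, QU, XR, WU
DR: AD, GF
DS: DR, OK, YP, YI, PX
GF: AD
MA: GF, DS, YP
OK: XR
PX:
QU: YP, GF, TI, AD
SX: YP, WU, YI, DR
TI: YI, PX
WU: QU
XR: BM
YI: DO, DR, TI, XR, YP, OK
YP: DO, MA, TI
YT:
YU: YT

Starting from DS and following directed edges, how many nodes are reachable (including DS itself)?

BFS from DS visits: DS, DR, OK, YP, YI, PX, AD, GF, XR, DO, MA, TI, BM, QU, WU
Reachable nodes: 15 of 18 total.

15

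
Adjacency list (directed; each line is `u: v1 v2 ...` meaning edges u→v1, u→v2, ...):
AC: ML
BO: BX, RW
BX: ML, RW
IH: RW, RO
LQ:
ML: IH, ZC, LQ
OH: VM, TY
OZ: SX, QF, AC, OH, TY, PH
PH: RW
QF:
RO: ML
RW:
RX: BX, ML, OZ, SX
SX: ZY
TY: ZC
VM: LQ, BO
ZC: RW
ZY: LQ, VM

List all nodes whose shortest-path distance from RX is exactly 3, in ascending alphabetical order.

Level 0: RX
Level 1: BX, ML, OZ, SX
Level 2: AC, IH, LQ, OH, PH, QF, RW, TY, ZC, ZY
Level 3: RO, VM
Level 4: BO

RO, VM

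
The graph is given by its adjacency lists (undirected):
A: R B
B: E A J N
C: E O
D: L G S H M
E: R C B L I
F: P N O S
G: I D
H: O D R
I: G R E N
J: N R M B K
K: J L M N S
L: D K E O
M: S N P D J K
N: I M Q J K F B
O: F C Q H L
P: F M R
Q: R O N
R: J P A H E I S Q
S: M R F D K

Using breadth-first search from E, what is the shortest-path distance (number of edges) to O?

Level 0: E
Level 1: B, C, I, L, R
Level 2: A, D, G, H, J, K, N, O, P, Q, S
Level 3: F, M
O first appears at level 2.

2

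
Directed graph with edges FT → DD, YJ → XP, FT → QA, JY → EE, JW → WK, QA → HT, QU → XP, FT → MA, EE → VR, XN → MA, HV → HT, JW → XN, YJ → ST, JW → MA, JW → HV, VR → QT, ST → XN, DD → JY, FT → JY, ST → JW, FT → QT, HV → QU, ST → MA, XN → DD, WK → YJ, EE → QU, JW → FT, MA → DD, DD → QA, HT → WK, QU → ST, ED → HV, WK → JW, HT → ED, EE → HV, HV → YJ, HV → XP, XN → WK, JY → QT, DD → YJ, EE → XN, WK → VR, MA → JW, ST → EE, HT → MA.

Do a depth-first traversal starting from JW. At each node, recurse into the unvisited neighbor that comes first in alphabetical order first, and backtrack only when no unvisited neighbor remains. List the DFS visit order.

Visit JW
JW → FT
FT → DD
DD → JY
JY → EE
EE → HV
HV → HT
HT → ED
HT → MA
HT → WK
WK → VR
VR → QT
WK → YJ
YJ → ST
ST → XN
YJ → XP
HV → QU
DD → QA

JW -> FT -> DD -> JY -> EE -> HV -> HT -> ED -> MA -> WK -> VR -> QT -> YJ -> ST -> XN -> XP -> QU -> QA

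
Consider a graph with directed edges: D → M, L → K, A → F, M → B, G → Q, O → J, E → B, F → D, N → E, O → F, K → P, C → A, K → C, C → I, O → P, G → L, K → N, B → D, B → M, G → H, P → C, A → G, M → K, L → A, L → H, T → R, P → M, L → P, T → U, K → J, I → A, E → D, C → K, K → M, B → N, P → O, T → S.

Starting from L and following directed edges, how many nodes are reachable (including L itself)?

BFS from L visits: L, P, K, H, A, O, M, C, N, J, G, F, B, I, E, Q, D
Reachable nodes: 17 of 21 total.

17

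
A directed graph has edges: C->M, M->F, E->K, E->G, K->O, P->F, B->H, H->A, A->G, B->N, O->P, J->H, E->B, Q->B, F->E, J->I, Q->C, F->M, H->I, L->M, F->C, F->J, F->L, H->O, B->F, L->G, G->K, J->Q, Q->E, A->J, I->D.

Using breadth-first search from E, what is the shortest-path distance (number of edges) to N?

2

Level 0: E
Level 1: B, G, K
Level 2: F, H, N, O
Level 3: A, C, I, J, L, M, P
Level 4: D, Q
N first appears at level 2.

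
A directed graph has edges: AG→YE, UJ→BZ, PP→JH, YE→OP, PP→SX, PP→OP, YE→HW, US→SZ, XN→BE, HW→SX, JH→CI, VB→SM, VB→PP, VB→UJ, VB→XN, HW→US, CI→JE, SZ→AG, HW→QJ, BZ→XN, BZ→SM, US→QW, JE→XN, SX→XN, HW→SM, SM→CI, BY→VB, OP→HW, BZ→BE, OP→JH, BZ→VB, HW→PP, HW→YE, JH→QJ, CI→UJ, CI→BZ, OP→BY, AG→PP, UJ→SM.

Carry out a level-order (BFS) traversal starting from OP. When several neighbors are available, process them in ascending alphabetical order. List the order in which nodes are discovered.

OP → BY → HW → JH → VB → PP → QJ → SM → SX → US → YE → CI → UJ → XN → QW → SZ → BZ → JE → BE → AG

Visit OP; enqueue BY, HW, JH → queue [BY, HW, JH]
Visit BY; enqueue VB → queue [HW, JH, VB]
Visit HW; enqueue PP, QJ, SM, SX, US, YE → queue [JH, VB, PP, QJ, SM, SX, US, YE]
Visit JH; enqueue CI → queue [VB, PP, QJ, SM, SX, US, YE, CI]
Visit VB; enqueue UJ, XN → queue [PP, QJ, SM, SX, US, YE, CI, UJ, XN]
Visit PP → queue [QJ, SM, SX, US, YE, CI, UJ, XN]
Visit QJ → queue [SM, SX, US, YE, CI, UJ, XN]
Visit SM → queue [SX, US, YE, CI, UJ, XN]
Visit SX → queue [US, YE, CI, UJ, XN]
Visit US; enqueue QW, SZ → queue [YE, CI, UJ, XN, QW, SZ]
Visit YE → queue [CI, UJ, XN, QW, SZ]
Visit CI; enqueue BZ, JE → queue [UJ, XN, QW, SZ, BZ, JE]
Visit UJ → queue [XN, QW, SZ, BZ, JE]
Visit XN; enqueue BE → queue [QW, SZ, BZ, JE, BE]
Visit QW → queue [SZ, BZ, JE, BE]
Visit SZ; enqueue AG → queue [BZ, JE, BE, AG]
Visit BZ → queue [JE, BE, AG]
Visit JE → queue [BE, AG]
Visit BE → queue [AG]
Visit AG → queue []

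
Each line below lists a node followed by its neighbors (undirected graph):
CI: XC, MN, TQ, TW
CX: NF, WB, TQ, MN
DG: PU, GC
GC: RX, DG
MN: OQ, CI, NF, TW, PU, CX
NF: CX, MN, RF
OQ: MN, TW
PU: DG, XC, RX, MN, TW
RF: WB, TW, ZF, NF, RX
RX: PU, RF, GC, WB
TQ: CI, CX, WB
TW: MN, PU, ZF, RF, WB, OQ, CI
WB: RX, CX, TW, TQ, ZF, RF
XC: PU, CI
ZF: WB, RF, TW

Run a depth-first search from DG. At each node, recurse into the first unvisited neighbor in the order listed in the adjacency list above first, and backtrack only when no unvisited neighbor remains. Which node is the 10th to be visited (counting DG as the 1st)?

Visit DG
DG → PU
PU → XC
XC → CI
CI → MN
MN → OQ
OQ → TW
TW → ZF
ZF → WB
WB → RX
RX → RF
RF → NF
NF → CX
CX → TQ
RX → GC

Visit order: DG, PU, XC, CI, MN, OQ, TW, ZF, WB, RX, RF, NF, CX, TQ, GC

RX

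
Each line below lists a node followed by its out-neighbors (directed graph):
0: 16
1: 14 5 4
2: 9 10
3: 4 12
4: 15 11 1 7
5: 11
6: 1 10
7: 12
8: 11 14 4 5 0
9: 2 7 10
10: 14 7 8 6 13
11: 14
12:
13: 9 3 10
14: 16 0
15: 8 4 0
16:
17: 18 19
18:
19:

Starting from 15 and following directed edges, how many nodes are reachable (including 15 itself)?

11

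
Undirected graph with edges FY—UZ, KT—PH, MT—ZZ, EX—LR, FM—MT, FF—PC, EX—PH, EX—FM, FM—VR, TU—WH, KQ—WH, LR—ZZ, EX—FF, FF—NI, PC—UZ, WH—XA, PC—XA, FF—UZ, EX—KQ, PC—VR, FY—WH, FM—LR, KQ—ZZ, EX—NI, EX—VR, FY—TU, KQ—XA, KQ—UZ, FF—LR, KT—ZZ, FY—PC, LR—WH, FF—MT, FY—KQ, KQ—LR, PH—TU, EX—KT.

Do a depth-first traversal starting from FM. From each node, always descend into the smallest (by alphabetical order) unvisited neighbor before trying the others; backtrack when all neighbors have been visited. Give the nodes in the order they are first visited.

FM -> EX -> FF -> LR -> KQ -> FY -> PC -> UZ -> VR -> XA -> WH -> TU -> PH -> KT -> ZZ -> MT -> NI

Visit FM
FM → EX
EX → FF
FF → LR
LR → KQ
KQ → FY
FY → PC
PC → UZ
PC → VR
PC → XA
XA → WH
WH → TU
TU → PH
PH → KT
KT → ZZ
ZZ → MT
FF → NI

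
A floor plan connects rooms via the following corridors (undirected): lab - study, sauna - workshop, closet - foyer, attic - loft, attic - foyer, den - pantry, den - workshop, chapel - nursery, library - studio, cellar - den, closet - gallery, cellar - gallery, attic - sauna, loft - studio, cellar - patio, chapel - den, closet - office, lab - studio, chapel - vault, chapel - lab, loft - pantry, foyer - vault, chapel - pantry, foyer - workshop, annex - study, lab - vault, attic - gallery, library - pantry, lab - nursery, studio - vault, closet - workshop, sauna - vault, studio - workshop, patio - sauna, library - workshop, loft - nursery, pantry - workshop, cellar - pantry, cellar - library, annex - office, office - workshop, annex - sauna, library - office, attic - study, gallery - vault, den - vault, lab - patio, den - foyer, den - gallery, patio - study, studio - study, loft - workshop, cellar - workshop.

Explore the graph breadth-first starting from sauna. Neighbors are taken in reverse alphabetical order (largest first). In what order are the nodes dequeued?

Visit sauna; enqueue workshop, vault, patio, attic, annex → queue [workshop, vault, patio, attic, annex]
Visit workshop; enqueue studio, pantry, office, loft, library, foyer, den, closet, cellar → queue [vault, patio, attic, annex, studio, pantry, office, loft, library, foyer, den, closet, cellar]
Visit vault; enqueue lab, gallery, chapel → queue [patio, attic, annex, studio, pantry, office, loft, library, foyer, den, closet, cellar, lab, gallery, chapel]
Visit patio; enqueue study → queue [attic, annex, studio, pantry, office, loft, library, foyer, den, closet, cellar, lab, gallery, chapel, study]
Visit attic → queue [annex, studio, pantry, office, loft, library, foyer, den, closet, cellar, lab, gallery, chapel, study]
Visit annex → queue [studio, pantry, office, loft, library, foyer, den, closet, cellar, lab, gallery, chapel, study]
Visit studio → queue [pantry, office, loft, library, foyer, den, closet, cellar, lab, gallery, chapel, study]
Visit pantry → queue [office, loft, library, foyer, den, closet, cellar, lab, gallery, chapel, study]
Visit office → queue [loft, library, foyer, den, closet, cellar, lab, gallery, chapel, study]
Visit loft; enqueue nursery → queue [library, foyer, den, closet, cellar, lab, gallery, chapel, study, nursery]
Visit library → queue [foyer, den, closet, cellar, lab, gallery, chapel, study, nursery]
Visit foyer → queue [den, closet, cellar, lab, gallery, chapel, study, nursery]
Visit den → queue [closet, cellar, lab, gallery, chapel, study, nursery]
Visit closet → queue [cellar, lab, gallery, chapel, study, nursery]
Visit cellar → queue [lab, gallery, chapel, study, nursery]
Visit lab → queue [gallery, chapel, study, nursery]
Visit gallery → queue [chapel, study, nursery]
Visit chapel → queue [study, nursery]
Visit study → queue [nursery]
Visit nursery → queue []

sauna, workshop, vault, patio, attic, annex, studio, pantry, office, loft, library, foyer, den, closet, cellar, lab, gallery, chapel, study, nursery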